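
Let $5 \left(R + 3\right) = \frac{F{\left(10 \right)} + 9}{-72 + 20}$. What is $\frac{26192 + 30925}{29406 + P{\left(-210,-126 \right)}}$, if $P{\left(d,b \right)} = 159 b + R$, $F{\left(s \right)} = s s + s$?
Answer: $\frac{14850420}{2435821} \approx 6.0967$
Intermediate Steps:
$F{\left(s \right)} = s + s^{2}$ ($F{\left(s \right)} = s^{2} + s = s + s^{2}$)
$R = - \frac{899}{260}$ ($R = -3 + \frac{\left(10 \left(1 + 10\right) + 9\right) \frac{1}{-72 + 20}}{5} = -3 + \frac{\left(10 \cdot 11 + 9\right) \frac{1}{-52}}{5} = -3 + \frac{\left(110 + 9\right) \left(- \frac{1}{52}\right)}{5} = -3 + \frac{119 \left(- \frac{1}{52}\right)}{5} = -3 + \frac{1}{5} \left(- \frac{119}{52}\right) = -3 - \frac{119}{260} = - \frac{899}{260} \approx -3.4577$)
$P{\left(d,b \right)} = - \frac{899}{260} + 159 b$ ($P{\left(d,b \right)} = 159 b - \frac{899}{260} = - \frac{899}{260} + 159 b$)
$\frac{26192 + 30925}{29406 + P{\left(-210,-126 \right)}} = \frac{26192 + 30925}{29406 + \left(- \frac{899}{260} + 159 \left(-126\right)\right)} = \frac{57117}{29406 - \frac{5209739}{260}} = \frac{57117}{\frac{2435821}{260}} = 57117 \cdot \frac{260}{2435821} = \frac{14850420}{2435821}$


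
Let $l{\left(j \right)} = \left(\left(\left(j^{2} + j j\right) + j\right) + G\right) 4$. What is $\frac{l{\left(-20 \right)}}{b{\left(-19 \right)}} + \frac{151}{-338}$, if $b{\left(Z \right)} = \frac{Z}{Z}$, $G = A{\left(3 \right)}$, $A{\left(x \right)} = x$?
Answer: $\frac{1058465}{338} \approx 3131.6$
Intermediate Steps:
$G = 3$
$l{\left(j \right)} = 12 + 4 j + 8 j^{2}$ ($l{\left(j \right)} = \left(\left(\left(j^{2} + j j\right) + j\right) + 3\right) 4 = \left(\left(\left(j^{2} + j^{2}\right) + j\right) + 3\right) 4 = \left(\left(2 j^{2} + j\right) + 3\right) 4 = \left(\left(j + 2 j^{2}\right) + 3\right) 4 = \left(3 + j + 2 j^{2}\right) 4 = 12 + 4 j + 8 j^{2}$)
$b{\left(Z \right)} = 1$
$\frac{l{\left(-20 \right)}}{b{\left(-19 \right)}} + \frac{151}{-338} = \frac{12 + 4 \left(-20\right) + 8 \left(-20\right)^{2}}{1} + \frac{151}{-338} = \left(12 - 80 + 8 \cdot 400\right) 1 + 151 \left(- \frac{1}{338}\right) = \left(12 - 80 + 3200\right) 1 - \frac{151}{338} = 3132 \cdot 1 - \frac{151}{338} = 3132 - \frac{151}{338} = \frac{1058465}{338}$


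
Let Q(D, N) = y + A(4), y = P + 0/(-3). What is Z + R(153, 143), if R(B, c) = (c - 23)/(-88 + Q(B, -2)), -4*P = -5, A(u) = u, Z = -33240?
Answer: -11002920/331 ≈ -33241.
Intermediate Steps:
P = 5/4 (P = -¼*(-5) = 5/4 ≈ 1.2500)
y = 5/4 (y = 5/4 + 0/(-3) = 5/4 + 0*(-⅓) = 5/4 + 0 = 5/4 ≈ 1.2500)
Q(D, N) = 21/4 (Q(D, N) = 5/4 + 4 = 21/4)
R(B, c) = 92/331 - 4*c/331 (R(B, c) = (c - 23)/(-88 + 21/4) = (-23 + c)/(-331/4) = (-23 + c)*(-4/331) = 92/331 - 4*c/331)
Z + R(153, 143) = -33240 + (92/331 - 4/331*143) = -33240 + (92/331 - 572/331) = -33240 - 480/331 = -11002920/331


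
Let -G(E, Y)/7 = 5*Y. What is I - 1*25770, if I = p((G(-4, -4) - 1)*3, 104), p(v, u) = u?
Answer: -25666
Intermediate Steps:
G(E, Y) = -35*Y
I = 104
I - 1*25770 = 104 - 1*25770 = 104 - 25770 = -25666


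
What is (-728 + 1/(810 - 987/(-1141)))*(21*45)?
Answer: -30309402375/44057 ≈ -6.8796e+5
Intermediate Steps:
(-728 + 1/(810 - 987/(-1141)))*(21*45) = (-728 + 1/(810 - 987*(-1/1141)))*945 = (-728 + 1/(810 + 141/163))*945 = (-728 + 1/(132171/163))*945 = (-728 + 163/132171)*945 = -96220325/132171*945 = -30309402375/44057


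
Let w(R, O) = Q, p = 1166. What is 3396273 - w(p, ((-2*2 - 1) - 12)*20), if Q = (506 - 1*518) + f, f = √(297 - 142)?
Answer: 3396285 - √155 ≈ 3.3963e+6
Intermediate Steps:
f = √155 ≈ 12.450
Q = -12 + √155 (Q = (506 - 1*518) + √155 = (506 - 518) + √155 = -12 + √155 ≈ 0.44990)
w(R, O) = -12 + √155
3396273 - w(p, ((-2*2 - 1) - 12)*20) = 3396273 - (-12 + √155) = 3396273 + (12 - √155) = 3396285 - √155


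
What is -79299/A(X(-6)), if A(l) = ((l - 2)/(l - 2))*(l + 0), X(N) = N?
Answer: 26433/2 ≈ 13217.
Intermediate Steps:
A(l) = l (A(l) = ((-2 + l)/(-2 + l))*l = 1*l = l)
-79299/A(X(-6)) = -79299/(-6) = -79299*(-⅙) = 26433/2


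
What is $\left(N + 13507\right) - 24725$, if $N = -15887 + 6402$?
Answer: $-20703$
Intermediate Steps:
$N = -9485$
$\left(N + 13507\right) - 24725 = \left(-9485 + 13507\right) - 24725 = 4022 - 24725 = -20703$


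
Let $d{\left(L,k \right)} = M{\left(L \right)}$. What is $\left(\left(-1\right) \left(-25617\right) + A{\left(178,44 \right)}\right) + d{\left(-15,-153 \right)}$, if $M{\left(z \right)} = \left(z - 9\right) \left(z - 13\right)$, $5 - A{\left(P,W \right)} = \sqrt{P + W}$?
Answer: $26294 - \sqrt{222} \approx 26279.0$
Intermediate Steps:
$A{\left(P,W \right)} = 5 - \sqrt{P + W}$
$M{\left(z \right)} = \left(-13 + z\right) \left(-9 + z\right)$ ($M{\left(z \right)} = \left(-9 + z\right) \left(-13 + z\right) = \left(-13 + z\right) \left(-9 + z\right)$)
$d{\left(L,k \right)} = 117 + L^{2} - 22 L$
$\left(\left(-1\right) \left(-25617\right) + A{\left(178,44 \right)}\right) + d{\left(-15,-153 \right)} = \left(\left(-1\right) \left(-25617\right) + \left(5 - \sqrt{178 + 44}\right)\right) + \left(117 + \left(-15\right)^{2} - -330\right) = \left(25617 + \left(5 - \sqrt{222}\right)\right) + \left(117 + 225 + 330\right) = \left(25622 - \sqrt{222}\right) + 672 = 26294 - \sqrt{222}$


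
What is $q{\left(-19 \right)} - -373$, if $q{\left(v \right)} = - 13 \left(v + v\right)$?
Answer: $867$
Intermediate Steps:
$q{\left(v \right)} = - 26 v$ ($q{\left(v \right)} = - 13 \cdot 2 v = - 26 v$)
$q{\left(-19 \right)} - -373 = \left(-26\right) \left(-19\right) - -373 = 494 + 373 = 867$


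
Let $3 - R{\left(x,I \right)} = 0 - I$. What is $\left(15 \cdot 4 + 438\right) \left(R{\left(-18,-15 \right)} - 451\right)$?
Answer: $-230574$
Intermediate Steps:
$R{\left(x,I \right)} = 3 + I$ ($R{\left(x,I \right)} = 3 - \left(0 - I\right) = 3 - - I = 3 + I$)
$\left(15 \cdot 4 + 438\right) \left(R{\left(-18,-15 \right)} - 451\right) = \left(15 \cdot 4 + 438\right) \left(\left(3 - 15\right) - 451\right) = \left(60 + 438\right) \left(-12 - 451\right) = 498 \left(-463\right) = -230574$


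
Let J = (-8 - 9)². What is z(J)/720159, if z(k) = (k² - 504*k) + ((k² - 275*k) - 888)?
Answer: -19659/240053 ≈ -0.081894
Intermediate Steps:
J = 289 (J = (-17)² = 289)
z(k) = -888 - 779*k + 2*k² (z(k) = (k² - 504*k) + (-888 + k² - 275*k) = -888 - 779*k + 2*k²)
z(J)/720159 = (-888 - 779*289 + 2*289²)/720159 = (-888 - 225131 + 2*83521)*(1/720159) = (-888 - 225131 + 167042)*(1/720159) = -58977*1/720159 = -19659/240053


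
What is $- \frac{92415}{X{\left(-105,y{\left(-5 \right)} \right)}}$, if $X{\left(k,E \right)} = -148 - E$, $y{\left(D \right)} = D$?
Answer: $\frac{92415}{143} \approx 646.26$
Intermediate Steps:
$- \frac{92415}{X{\left(-105,y{\left(-5 \right)} \right)}} = - \frac{92415}{-148 - -5} = - \frac{92415}{-148 + 5} = - \frac{92415}{-143} = \left(-92415\right) \left(- \frac{1}{143}\right) = \frac{92415}{143}$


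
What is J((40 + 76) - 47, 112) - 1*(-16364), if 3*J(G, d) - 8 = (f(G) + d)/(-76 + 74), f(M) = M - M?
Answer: 16348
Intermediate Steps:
f(M) = 0
J(G, d) = 8/3 - d/6 (J(G, d) = 8/3 + ((0 + d)/(-76 + 74))/3 = 8/3 + (d/(-2))/3 = 8/3 + (d*(-½))/3 = 8/3 + (-d/2)/3 = 8/3 - d/6)
J((40 + 76) - 47, 112) - 1*(-16364) = (8/3 - ⅙*112) - 1*(-16364) = (8/3 - 56/3) + 16364 = -16 + 16364 = 16348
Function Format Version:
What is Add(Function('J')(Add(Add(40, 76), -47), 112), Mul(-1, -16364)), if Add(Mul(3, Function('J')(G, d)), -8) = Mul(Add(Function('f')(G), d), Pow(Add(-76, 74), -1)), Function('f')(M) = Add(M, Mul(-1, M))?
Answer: 16348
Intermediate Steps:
Function('f')(M) = 0
Function('J')(G, d) = Add(Rational(8, 3), Mul(Rational(-1, 6), d)) (Function('J')(G, d) = Add(Rational(8, 3), Mul(Rational(1, 3), Mul(Add(0, d), Pow(Add(-76, 74), -1)))) = Add(Rational(8, 3), Mul(Rational(1, 3), Mul(d, Pow(-2, -1)))) = Add(Rational(8, 3), Mul(Rational(1, 3), Mul(d, Rational(-1, 2)))) = Add(Rational(8, 3), Mul(Rational(1, 3), Mul(Rational(-1, 2), d))) = Add(Rational(8, 3), Mul(Rational(-1, 6), d)))
Add(Function('J')(Add(Add(40, 76), -47), 112), Mul(-1, -16364)) = Add(Add(Rational(8, 3), Mul(Rational(-1, 6), 112)), Mul(-1, -16364)) = Add(Add(Rational(8, 3), Rational(-56, 3)), 16364) = Add(-16, 16364) = 16348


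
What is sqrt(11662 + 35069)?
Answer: sqrt(46731) ≈ 216.17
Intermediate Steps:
sqrt(11662 + 35069) = sqrt(46731)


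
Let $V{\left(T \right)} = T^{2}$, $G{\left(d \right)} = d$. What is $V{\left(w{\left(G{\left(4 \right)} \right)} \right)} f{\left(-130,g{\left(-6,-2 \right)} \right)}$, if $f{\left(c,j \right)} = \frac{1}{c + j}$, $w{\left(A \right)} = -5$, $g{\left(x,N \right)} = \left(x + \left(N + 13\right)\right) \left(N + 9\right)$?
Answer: $- \frac{5}{19} \approx -0.26316$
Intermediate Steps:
$g{\left(x,N \right)} = \left(9 + N\right) \left(13 + N + x\right)$ ($g{\left(x,N \right)} = \left(x + \left(13 + N\right)\right) \left(9 + N\right) = \left(13 + N + x\right) \left(9 + N\right) = \left(9 + N\right) \left(13 + N + x\right)$)
$V{\left(w{\left(G{\left(4 \right)} \right)} \right)} f{\left(-130,g{\left(-6,-2 \right)} \right)} = \frac{\left(-5\right)^{2}}{-130 + \left(117 + \left(-2\right)^{2} + 9 \left(-6\right) + 22 \left(-2\right) - -12\right)} = \frac{25}{-130 + \left(117 + 4 - 54 - 44 + 12\right)} = \frac{25}{-130 + 35} = \frac{25}{-95} = 25 \left(- \frac{1}{95}\right) = - \frac{5}{19}$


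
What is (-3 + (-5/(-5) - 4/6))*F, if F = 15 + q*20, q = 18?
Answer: -1000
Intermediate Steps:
F = 375 (F = 15 + 18*20 = 15 + 360 = 375)
(-3 + (-5/(-5) - 4/6))*F = (-3 + (-5/(-5) - 4/6))*375 = (-3 + (-5*(-1/5) - 4*1/6))*375 = (-3 + (1 - 2/3))*375 = (-3 + 1/3)*375 = -8/3*375 = -1000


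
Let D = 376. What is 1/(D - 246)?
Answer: 1/130 ≈ 0.0076923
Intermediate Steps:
1/(D - 246) = 1/(376 - 246) = 1/130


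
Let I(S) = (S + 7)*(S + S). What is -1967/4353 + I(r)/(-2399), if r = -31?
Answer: -11196097/10442847 ≈ -1.0721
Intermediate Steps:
I(S) = 2*S*(7 + S) (I(S) = (7 + S)*(2*S) = 2*S*(7 + S))
-1967/4353 + I(r)/(-2399) = -1967/4353 + (2*(-31)*(7 - 31))/(-2399) = -1967*1/4353 + (2*(-31)*(-24))*(-1/2399) = -1967/4353 + 1488*(-1/2399) = -1967/4353 - 1488/2399 = -11196097/10442847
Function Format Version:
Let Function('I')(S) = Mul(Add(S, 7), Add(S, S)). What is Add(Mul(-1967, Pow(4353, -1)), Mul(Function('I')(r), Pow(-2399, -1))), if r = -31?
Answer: Rational(-11196097, 10442847) ≈ -1.0721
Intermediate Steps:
Function('I')(S) = Mul(2, S, Add(7, S)) (Function('I')(S) = Mul(Add(7, S), Mul(2, S)) = Mul(2, S, Add(7, S)))
Add(Mul(-1967, Pow(4353, -1)), Mul(Function('I')(r), Pow(-2399, -1))) = Add(Mul(-1967, Pow(4353, -1)), Mul(Mul(2, -31, Add(7, -31)), Pow(-2399, -1))) = Add(Mul(-1967, Rational(1, 4353)), Mul(Mul(2, -31, -24), Rational(-1, 2399))) = Add(Rational(-1967, 4353), Mul(1488, Rational(-1, 2399))) = Add(Rational(-1967, 4353), Rational(-1488, 2399)) = Rational(-11196097, 10442847)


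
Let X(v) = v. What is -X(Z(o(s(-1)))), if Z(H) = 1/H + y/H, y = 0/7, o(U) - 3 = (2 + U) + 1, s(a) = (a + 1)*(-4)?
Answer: -⅙ ≈ -0.16667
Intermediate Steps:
s(a) = -4 - 4*a (s(a) = (1 + a)*(-4) = -4 - 4*a)
o(U) = 6 + U (o(U) = 3 + ((2 + U) + 1) = 3 + (3 + U) = 6 + U)
y = 0 (y = 0*(⅐) = 0)
Z(H) = 1/H (Z(H) = 1/H + 0/H = 1/H + 0 = 1/H)
-X(Z(o(s(-1)))) = -1/(6 + (-4 - 4*(-1))) = -1/(6 + (-4 + 4)) = -1/(6 + 0) = -1/6 = -1*⅙ = -⅙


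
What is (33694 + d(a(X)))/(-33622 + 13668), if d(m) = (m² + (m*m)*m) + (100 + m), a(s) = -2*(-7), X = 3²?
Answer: -18374/9977 ≈ -1.8416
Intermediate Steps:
X = 9
a(s) = 14
d(m) = 100 + m + m² + m³ (d(m) = (m² + m²*m) + (100 + m) = (m² + m³) + (100 + m) = 100 + m + m² + m³)
(33694 + d(a(X)))/(-33622 + 13668) = (33694 + (100 + 14 + 14² + 14³))/(-33622 + 13668) = (33694 + (100 + 14 + 196 + 2744))/(-19954) = (33694 + 3054)*(-1/19954) = 36748*(-1/19954) = -18374/9977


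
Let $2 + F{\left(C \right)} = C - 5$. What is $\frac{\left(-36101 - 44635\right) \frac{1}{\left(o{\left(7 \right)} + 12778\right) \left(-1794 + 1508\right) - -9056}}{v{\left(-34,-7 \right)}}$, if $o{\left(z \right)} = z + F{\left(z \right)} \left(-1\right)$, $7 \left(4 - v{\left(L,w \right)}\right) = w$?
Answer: $\frac{13456}{3039545} \approx 0.004427$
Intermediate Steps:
$v{\left(L,w \right)} = 4 - \frac{w}{7}$
$F{\left(C \right)} = -7 + C$ ($F{\left(C \right)} = -2 + \left(C - 5\right) = -2 + \left(-5 + C\right) = -7 + C$)
$o{\left(z \right)} = 7$ ($o{\left(z \right)} = z + \left(-7 + z\right) \left(-1\right) = z - \left(-7 + z\right) = 7$)
$\frac{\left(-36101 - 44635\right) \frac{1}{\left(o{\left(7 \right)} + 12778\right) \left(-1794 + 1508\right) - -9056}}{v{\left(-34,-7 \right)}} = \frac{\left(-36101 - 44635\right) \frac{1}{\left(7 + 12778\right) \left(-1794 + 1508\right) - -9056}}{4 - -1} = \frac{\left(-80736\right) \frac{1}{12785 \left(-286\right) + 9056}}{4 + 1} = \frac{\left(-80736\right) \frac{1}{-3656510 + 9056}}{5} = - \frac{80736}{-3647454} \cdot \frac{1}{5} = \left(-80736\right) \left(- \frac{1}{3647454}\right) \frac{1}{5} = \frac{13456}{607909} \cdot \frac{1}{5} = \frac{13456}{3039545}$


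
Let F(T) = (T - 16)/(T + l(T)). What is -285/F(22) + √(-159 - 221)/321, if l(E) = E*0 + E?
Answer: -2090 + 2*I*√95/321 ≈ -2090.0 + 0.060728*I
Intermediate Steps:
l(E) = E (l(E) = 0 + E = E)
F(T) = (-16 + T)/(2*T) (F(T) = (T - 16)/(T + T) = (-16 + T)/((2*T)) = (-16 + T)*(1/(2*T)) = (-16 + T)/(2*T))
-285/F(22) + √(-159 - 221)/321 = -285*44/(-16 + 22) + √(-159 - 221)/321 = -285/((½)*(1/22)*6) + √(-380)*(1/321) = -285/3/22 + (2*I*√95)*(1/321) = -285*22/3 + 2*I*√95/321 = -2090 + 2*I*√95/321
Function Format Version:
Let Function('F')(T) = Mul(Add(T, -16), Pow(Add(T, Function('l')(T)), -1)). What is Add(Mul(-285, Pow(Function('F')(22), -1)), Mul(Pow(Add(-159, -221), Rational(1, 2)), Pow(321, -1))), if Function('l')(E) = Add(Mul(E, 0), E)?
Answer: Add(-2090, Mul(Rational(2, 321), I, Pow(95, Rational(1, 2)))) ≈ Add(-2090.0, Mul(0.060728, I))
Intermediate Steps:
Function('l')(E) = E (Function('l')(E) = Add(0, E) = E)
Function('F')(T) = Mul(Rational(1, 2), Pow(T, -1), Add(-16, T)) (Function('F')(T) = Mul(Add(T, -16), Pow(Add(T, T), -1)) = Mul(Add(-16, T), Pow(Mul(2, T), -1)) = Mul(Add(-16, T), Mul(Rational(1, 2), Pow(T, -1))) = Mul(Rational(1, 2), Pow(T, -1), Add(-16, T)))
Add(Mul(-285, Pow(Function('F')(22), -1)), Mul(Pow(Add(-159, -221), Rational(1, 2)), Pow(321, -1))) = Add(Mul(-285, Pow(Mul(Rational(1, 2), Pow(22, -1), Add(-16, 22)), -1)), Mul(Pow(Add(-159, -221), Rational(1, 2)), Pow(321, -1))) = Add(Mul(-285, Pow(Mul(Rational(1, 2), Rational(1, 22), 6), -1)), Mul(Pow(-380, Rational(1, 2)), Rational(1, 321))) = Add(Mul(-285, Pow(Rational(3, 22), -1)), Mul(Mul(2, I, Pow(95, Rational(1, 2))), Rational(1, 321))) = Add(Mul(-285, Rational(22, 3)), Mul(Rational(2, 321), I, Pow(95, Rational(1, 2)))) = Add(-2090, Mul(Rational(2, 321), I, Pow(95, Rational(1, 2))))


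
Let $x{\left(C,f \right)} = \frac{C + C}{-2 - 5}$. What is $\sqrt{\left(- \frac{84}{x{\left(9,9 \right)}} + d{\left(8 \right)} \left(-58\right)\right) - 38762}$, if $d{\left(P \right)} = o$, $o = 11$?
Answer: $\frac{i \sqrt{354306}}{3} \approx 198.41 i$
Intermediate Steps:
$x{\left(C,f \right)} = - \frac{2 C}{7}$ ($x{\left(C,f \right)} = \frac{2 C}{-7} = 2 C \left(- \frac{1}{7}\right) = - \frac{2 C}{7}$)
$d{\left(P \right)} = 11$
$\sqrt{\left(- \frac{84}{x{\left(9,9 \right)}} + d{\left(8 \right)} \left(-58\right)\right) - 38762} = \sqrt{\left(- \frac{84}{\left(- \frac{2}{7}\right) 9} + 11 \left(-58\right)\right) - 38762} = \sqrt{\left(- \frac{84}{- \frac{18}{7}} - 638\right) - 38762} = \sqrt{\left(\left(-84\right) \left(- \frac{7}{18}\right) - 638\right) - 38762} = \sqrt{\left(\frac{98}{3} - 638\right) - 38762} = \sqrt{- \frac{1816}{3} - 38762} = \sqrt{- \frac{118102}{3}} = \frac{i \sqrt{354306}}{3}$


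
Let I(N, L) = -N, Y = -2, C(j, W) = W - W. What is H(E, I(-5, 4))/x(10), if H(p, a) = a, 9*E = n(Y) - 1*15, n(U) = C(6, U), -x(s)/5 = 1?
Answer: -1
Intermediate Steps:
x(s) = -5 (x(s) = -5*1 = -5)
C(j, W) = 0
n(U) = 0
E = -5/3 (E = (0 - 1*15)/9 = (0 - 15)/9 = (⅑)*(-15) = -5/3 ≈ -1.6667)
H(E, I(-5, 4))/x(10) = -1*(-5)/(-5) = 5*(-⅕) = -1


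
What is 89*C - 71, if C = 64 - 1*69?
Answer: -516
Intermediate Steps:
C = -5 (C = 64 - 69 = -5)
89*C - 71 = 89*(-5) - 71 = -445 - 71 = -516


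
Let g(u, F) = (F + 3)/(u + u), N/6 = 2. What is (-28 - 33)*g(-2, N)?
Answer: 915/4 ≈ 228.75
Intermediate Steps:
N = 12 (N = 6*2 = 12)
g(u, F) = (3 + F)/(2*u) (g(u, F) = (3 + F)/((2*u)) = (3 + F)*(1/(2*u)) = (3 + F)/(2*u))
(-28 - 33)*g(-2, N) = (-28 - 33)*((½)*(3 + 12)/(-2)) = -61*(-1)*15/(2*2) = -61*(-15/4) = 915/4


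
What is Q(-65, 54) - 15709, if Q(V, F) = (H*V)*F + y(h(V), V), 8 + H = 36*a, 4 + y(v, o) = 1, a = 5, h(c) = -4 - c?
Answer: -619432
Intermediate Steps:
y(v, o) = -3 (y(v, o) = -4 + 1 = -3)
H = 172 (H = -8 + 36*5 = -8 + 180 = 172)
Q(V, F) = -3 + 172*F*V (Q(V, F) = (172*V)*F - 3 = 172*F*V - 3 = -3 + 172*F*V)
Q(-65, 54) - 15709 = (-3 + 172*54*(-65)) - 15709 = (-3 - 603720) - 15709 = -603723 - 15709 = -619432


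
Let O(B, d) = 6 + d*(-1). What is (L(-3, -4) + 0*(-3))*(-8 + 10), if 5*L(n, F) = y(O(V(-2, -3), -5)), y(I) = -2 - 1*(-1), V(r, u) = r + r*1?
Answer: -2/5 ≈ -0.40000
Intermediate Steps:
V(r, u) = 2*r (V(r, u) = r + r = 2*r)
O(B, d) = 6 - d
y(I) = -1 (y(I) = -2 + 1 = -1)
L(n, F) = -1/5 (L(n, F) = (1/5)*(-1) = -1/5)
(L(-3, -4) + 0*(-3))*(-8 + 10) = (-1/5 + 0*(-3))*(-8 + 10) = (-1/5 + 0)*2 = -1/5*2 = -2/5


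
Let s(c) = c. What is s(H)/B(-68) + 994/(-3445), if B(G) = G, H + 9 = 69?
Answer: -68573/58565 ≈ -1.1709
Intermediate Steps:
H = 60 (H = -9 + 69 = 60)
s(H)/B(-68) + 994/(-3445) = 60/(-68) + 994/(-3445) = 60*(-1/68) + 994*(-1/3445) = -15/17 - 994/3445 = -68573/58565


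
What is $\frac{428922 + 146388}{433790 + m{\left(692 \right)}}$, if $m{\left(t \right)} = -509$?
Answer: $\frac{191770}{144427} \approx 1.3278$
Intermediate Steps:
$\frac{428922 + 146388}{433790 + m{\left(692 \right)}} = \frac{428922 + 146388}{433790 - 509} = \frac{575310}{433281} = 575310 \cdot \frac{1}{433281} = \frac{191770}{144427}$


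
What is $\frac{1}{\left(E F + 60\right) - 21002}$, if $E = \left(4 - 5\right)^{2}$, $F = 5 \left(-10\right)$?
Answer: $- \frac{1}{20992} \approx -4.7637 \cdot 10^{-5}$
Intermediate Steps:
$F = -50$
$E = 1$ ($E = \left(-1\right)^{2} = 1$)
$\frac{1}{\left(E F + 60\right) - 21002} = \frac{1}{\left(1 \left(-50\right) + 60\right) - 21002} = \frac{1}{\left(-50 + 60\right) - 21002} = \frac{1}{10 - 21002} = \frac{1}{-20992} = - \frac{1}{20992}$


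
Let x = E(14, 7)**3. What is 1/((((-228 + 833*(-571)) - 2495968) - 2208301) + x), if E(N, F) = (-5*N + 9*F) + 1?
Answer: -1/5180356 ≈ -1.9304e-7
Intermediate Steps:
E(N, F) = 1 - 5*N + 9*F
x = -216 (x = (1 - 5*14 + 9*7)**3 = (1 - 70 + 63)**3 = (-6)**3 = -216)
1/((((-228 + 833*(-571)) - 2495968) - 2208301) + x) = 1/((((-228 + 833*(-571)) - 2495968) - 2208301) - 216) = 1/((((-228 - 475643) - 2495968) - 2208301) - 216) = 1/(((-475871 - 2495968) - 2208301) - 216) = 1/((-2971839 - 2208301) - 216) = 1/(-5180140 - 216) = 1/(-5180356) = -1/5180356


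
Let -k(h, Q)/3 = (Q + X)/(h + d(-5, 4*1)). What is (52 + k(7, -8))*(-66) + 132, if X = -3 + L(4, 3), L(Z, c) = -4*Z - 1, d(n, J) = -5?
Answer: -6072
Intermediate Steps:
L(Z, c) = -1 - 4*Z
X = -20 (X = -3 + (-1 - 4*4) = -3 + (-1 - 16) = -3 - 17 = -20)
k(h, Q) = -3*(-20 + Q)/(-5 + h) (k(h, Q) = -3*(Q - 20)/(h - 5) = -3*(-20 + Q)/(-5 + h))
(52 + k(7, -8))*(-66) + 132 = (52 + 3*(20 - 1*(-8))/(-5 + 7))*(-66) + 132 = (52 + 3*(20 + 8)/2)*(-66) + 132 = (52 + 3*(½)*28)*(-66) + 132 = (52 + 42)*(-66) + 132 = 94*(-66) + 132 = -6204 + 132 = -6072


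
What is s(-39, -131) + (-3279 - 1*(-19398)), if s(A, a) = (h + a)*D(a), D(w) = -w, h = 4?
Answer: -518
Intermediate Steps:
s(A, a) = -a*(4 + a) (s(A, a) = (4 + a)*(-a) = -a*(4 + a))
s(-39, -131) + (-3279 - 1*(-19398)) = -1*(-131)*(4 - 131) + (-3279 - 1*(-19398)) = -1*(-131)*(-127) + (-3279 + 19398) = -16637 + 16119 = -518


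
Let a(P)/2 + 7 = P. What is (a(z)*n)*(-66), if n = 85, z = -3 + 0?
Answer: 112200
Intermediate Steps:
z = -3
a(P) = -14 + 2*P
(a(z)*n)*(-66) = ((-14 + 2*(-3))*85)*(-66) = ((-14 - 6)*85)*(-66) = -20*85*(-66) = -1700*(-66) = 112200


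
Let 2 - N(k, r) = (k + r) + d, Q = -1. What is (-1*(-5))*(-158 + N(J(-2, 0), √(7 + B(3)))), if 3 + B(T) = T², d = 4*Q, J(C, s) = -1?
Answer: -755 - 5*√13 ≈ -773.03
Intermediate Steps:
d = -4 (d = 4*(-1) = -4)
B(T) = -3 + T²
N(k, r) = 6 - k - r (N(k, r) = 2 - ((k + r) - 4) = 2 - (-4 + k + r) = 2 + (4 - k - r) = 6 - k - r)
(-1*(-5))*(-158 + N(J(-2, 0), √(7 + B(3)))) = (-1*(-5))*(-158 + (6 - 1*(-1) - √(7 + (-3 + 3²)))) = 5*(-158 + (6 + 1 - √(7 + (-3 + 9)))) = 5*(-158 + (6 + 1 - √(7 + 6))) = 5*(-158 + (6 + 1 - √13)) = 5*(-158 + (7 - √13)) = 5*(-151 - √13) = -755 - 5*√13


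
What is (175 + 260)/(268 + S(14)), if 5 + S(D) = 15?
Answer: 435/278 ≈ 1.5647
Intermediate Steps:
S(D) = 10 (S(D) = -5 + 15 = 10)
(175 + 260)/(268 + S(14)) = (175 + 260)/(268 + 10) = 435/278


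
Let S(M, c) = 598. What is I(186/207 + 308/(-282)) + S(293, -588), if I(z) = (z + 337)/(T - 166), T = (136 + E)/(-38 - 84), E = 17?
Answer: 39438446084/66173415 ≈ 595.99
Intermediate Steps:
T = -153/122 (T = (136 + 17)/(-38 - 84) = 153/(-122) = 153*(-1/122) = -153/122 ≈ -1.2541)
I(z) = -41114/20405 - 122*z/20405 (I(z) = (z + 337)/(-153/122 - 166) = (337 + z)/(-20405/122) = (337 + z)*(-122/20405) = -41114/20405 - 122*z/20405)
I(186/207 + 308/(-282)) + S(293, -588) = (-41114/20405 - 122*(186/207 + 308/(-282))/20405) + 598 = (-41114/20405 - 122*(186*(1/207) + 308*(-1/282))/20405) + 598 = (-41114/20405 - 122*(62/69 - 154/141)/20405) + 598 = (-41114/20405 - 122/20405*(-628/3243)) + 598 = (-41114/20405 + 76616/66173415) + 598 = -133256086/66173415 + 598 = 39438446084/66173415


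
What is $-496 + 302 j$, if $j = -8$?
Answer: $-2912$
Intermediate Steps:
$-496 + 302 j = -496 + 302 \left(-8\right) = -496 - 2416 = -2912$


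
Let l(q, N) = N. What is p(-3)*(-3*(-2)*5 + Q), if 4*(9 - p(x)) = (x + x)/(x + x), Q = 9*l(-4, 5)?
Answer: 2625/4 ≈ 656.25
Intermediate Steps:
Q = 45 (Q = 9*5 = 45)
p(x) = 35/4 (p(x) = 9 - (x + x)/(4*(x + x)) = 9 - 2*x/(4*(2*x)) = 9 - 2*x*1/(2*x)/4 = 9 - ¼*1 = 9 - ¼ = 35/4)
p(-3)*(-3*(-2)*5 + Q) = 35*(-3*(-2)*5 + 45)/4 = 35*(6*5 + 45)/4 = 35*(30 + 45)/4 = (35/4)*75 = 2625/4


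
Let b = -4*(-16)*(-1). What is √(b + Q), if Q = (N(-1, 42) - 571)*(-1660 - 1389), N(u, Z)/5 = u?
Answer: 224*√35 ≈ 1325.2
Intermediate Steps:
b = -64 (b = 64*(-1) = -64)
N(u, Z) = 5*u
Q = 1756224 (Q = (5*(-1) - 571)*(-1660 - 1389) = (-5 - 571)*(-3049) = -576*(-3049) = 1756224)
√(b + Q) = √(-64 + 1756224) = √1756160 = 224*√35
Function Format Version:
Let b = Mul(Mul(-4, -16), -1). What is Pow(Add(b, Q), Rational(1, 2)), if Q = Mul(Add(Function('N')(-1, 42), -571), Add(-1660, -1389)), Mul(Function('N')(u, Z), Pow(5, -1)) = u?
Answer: Mul(224, Pow(35, Rational(1, 2))) ≈ 1325.2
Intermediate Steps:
b = -64 (b = Mul(64, -1) = -64)
Function('N')(u, Z) = Mul(5, u)
Q = 1756224 (Q = Mul(Add(Mul(5, -1), -571), Add(-1660, -1389)) = Mul(Add(-5, -571), -3049) = Mul(-576, -3049) = 1756224)
Pow(Add(b, Q), Rational(1, 2)) = Pow(Add(-64, 1756224), Rational(1, 2)) = Pow(1756160, Rational(1, 2)) = Mul(224, Pow(35, Rational(1, 2)))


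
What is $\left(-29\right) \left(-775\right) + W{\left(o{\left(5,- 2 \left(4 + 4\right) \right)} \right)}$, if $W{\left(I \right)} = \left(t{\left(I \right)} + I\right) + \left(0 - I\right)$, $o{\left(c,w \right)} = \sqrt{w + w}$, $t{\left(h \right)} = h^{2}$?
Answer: $22443$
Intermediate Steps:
$o{\left(c,w \right)} = \sqrt{2} \sqrt{w}$ ($o{\left(c,w \right)} = \sqrt{2 w} = \sqrt{2} \sqrt{w}$)
$W{\left(I \right)} = I^{2}$ ($W{\left(I \right)} = \left(I^{2} + I\right) + \left(0 - I\right) = \left(I + I^{2}\right) - I = I^{2}$)
$\left(-29\right) \left(-775\right) + W{\left(o{\left(5,- 2 \left(4 + 4\right) \right)} \right)} = \left(-29\right) \left(-775\right) + \left(\sqrt{2} \sqrt{- 2 \left(4 + 4\right)}\right)^{2} = 22475 + \left(\sqrt{2} \sqrt{\left(-2\right) 8}\right)^{2} = 22475 + \left(\sqrt{2} \sqrt{-16}\right)^{2} = 22475 + \left(\sqrt{2} \cdot 4 i\right)^{2} = 22475 + \left(4 i \sqrt{2}\right)^{2} = 22475 - 32 = 22443$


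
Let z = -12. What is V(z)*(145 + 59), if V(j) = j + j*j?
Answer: 26928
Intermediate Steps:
V(j) = j + j**2
V(z)*(145 + 59) = (-12*(1 - 12))*(145 + 59) = -12*(-11)*204 = 132*204 = 26928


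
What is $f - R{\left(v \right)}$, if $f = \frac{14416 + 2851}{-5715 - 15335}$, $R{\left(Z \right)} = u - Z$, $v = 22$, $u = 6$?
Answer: $\frac{319533}{21050} \approx 15.18$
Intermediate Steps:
$R{\left(Z \right)} = 6 - Z$
$f = - \frac{17267}{21050}$ ($f = \frac{17267}{-21050} = 17267 \left(- \frac{1}{21050}\right) = - \frac{17267}{21050} \approx -0.82028$)
$f - R{\left(v \right)} = - \frac{17267}{21050} - \left(6 - 22\right) = - \frac{17267}{21050} - -16 = - \frac{17267}{21050} + 16 = \frac{319533}{21050}$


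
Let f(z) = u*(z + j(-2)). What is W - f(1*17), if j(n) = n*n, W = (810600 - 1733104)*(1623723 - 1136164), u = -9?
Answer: -449775127547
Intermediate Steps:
W = -449775127736 (W = -922504*487559 = -449775127736)
j(n) = n²
f(z) = -36 - 9*z (f(z) = -9*(z + (-2)²) = -9*(z + 4) = -9*(4 + z) = -36 - 9*z)
W - f(1*17) = -449775127736 - (-36 - 9*17) = -449775127736 - (-36 - 153) = -449775127736 - 1*(-189) = -449775127736 + 189 = -449775127547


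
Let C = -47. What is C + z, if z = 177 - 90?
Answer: 40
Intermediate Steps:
z = 87
C + z = -47 + 87 = 40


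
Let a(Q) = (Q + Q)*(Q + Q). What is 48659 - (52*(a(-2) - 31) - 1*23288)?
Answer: 72727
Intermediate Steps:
a(Q) = 4*Q² (a(Q) = (2*Q)*(2*Q) = 4*Q²)
48659 - (52*(a(-2) - 31) - 1*23288) = 48659 - (52*(4*(-2)² - 31) - 1*23288) = 48659 - (52*(4*4 - 31) - 23288) = 48659 - (52*(16 - 31) - 23288) = 48659 - (52*(-15) - 23288) = 48659 - (-780 - 23288) = 48659 - 1*(-24068) = 48659 + 24068 = 72727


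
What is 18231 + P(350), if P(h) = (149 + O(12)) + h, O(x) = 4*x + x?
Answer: 18790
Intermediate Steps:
O(x) = 5*x
P(h) = 209 + h (P(h) = (149 + 5*12) + h = (149 + 60) + h = 209 + h)
18231 + P(350) = 18231 + (209 + 350) = 18231 + 559 = 18790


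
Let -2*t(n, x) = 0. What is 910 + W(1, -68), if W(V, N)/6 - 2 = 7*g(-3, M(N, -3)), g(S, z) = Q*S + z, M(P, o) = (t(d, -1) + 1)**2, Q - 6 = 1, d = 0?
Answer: 82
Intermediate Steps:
t(n, x) = 0 (t(n, x) = -1/2*0 = 0)
Q = 7 (Q = 6 + 1 = 7)
M(P, o) = 1 (M(P, o) = (0 + 1)**2 = 1**2 = 1)
g(S, z) = z + 7*S (g(S, z) = 7*S + z = z + 7*S)
W(V, N) = -828 (W(V, N) = 12 + 6*(7*(1 + 7*(-3))) = 12 + 6*(7*(1 - 21)) = 12 + 6*(7*(-20)) = 12 + 6*(-140) = 12 - 840 = -828)
910 + W(1, -68) = 910 - 828 = 82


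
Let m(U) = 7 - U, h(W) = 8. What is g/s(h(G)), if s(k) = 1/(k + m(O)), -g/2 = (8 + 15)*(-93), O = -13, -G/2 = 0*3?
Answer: 119784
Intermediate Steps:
G = 0 (G = -0*3 = -2*0 = 0)
g = 4278 (g = -2*(8 + 15)*(-93) = -46*(-93) = -2*(-2139) = 4278)
s(k) = 1/(20 + k) (s(k) = 1/(k + (7 - 1*(-13))) = 1/(k + (7 + 13)) = 1/(k + 20) = 1/(20 + k))
g/s(h(G)) = 4278/(1/(20 + 8)) = 4278/(1/28) = 4278*28 = 119784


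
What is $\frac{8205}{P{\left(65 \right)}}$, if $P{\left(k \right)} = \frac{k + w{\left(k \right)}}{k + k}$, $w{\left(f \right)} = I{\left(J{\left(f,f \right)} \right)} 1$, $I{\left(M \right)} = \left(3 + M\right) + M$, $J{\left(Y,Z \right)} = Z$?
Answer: $\frac{177775}{33} \approx 5387.1$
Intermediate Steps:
$I{\left(M \right)} = 3 + 2 M$
$w{\left(f \right)} = 3 + 2 f$ ($w{\left(f \right)} = \left(3 + 2 f\right) 1 = 3 + 2 f$)
$P{\left(k \right)} = \frac{3 + 3 k}{2 k}$ ($P{\left(k \right)} = \frac{k + \left(3 + 2 k\right)}{k + k} = \frac{3 + 3 k}{2 k}$)
$\frac{8205}{P{\left(65 \right)}} = \frac{8205}{\frac{3}{2} \cdot \frac{1}{65} \left(1 + 65\right)} = \frac{8205}{\frac{3}{2} \cdot \frac{1}{65} \cdot 66} = \frac{8205}{\frac{99}{65}} = 8205 \cdot \frac{65}{99} = \frac{177775}{33}$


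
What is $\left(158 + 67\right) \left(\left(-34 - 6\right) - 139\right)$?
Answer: $-40275$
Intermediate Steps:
$\left(158 + 67\right) \left(\left(-34 - 6\right) - 139\right) = 225 \left(-40 - 139\right) = 225 \left(-179\right) = -40275$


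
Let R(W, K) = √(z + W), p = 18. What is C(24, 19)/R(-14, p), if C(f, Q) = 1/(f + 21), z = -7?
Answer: -I*√21/945 ≈ -0.0048493*I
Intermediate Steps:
R(W, K) = √(-7 + W)
C(f, Q) = 1/(21 + f)
C(24, 19)/R(-14, p) = 1/((21 + 24)*(√(-7 - 14))) = 1/(45*(√(-21))) = 1/(45*((I*√21))) = (-I*√21/21)/45 = -I*√21/945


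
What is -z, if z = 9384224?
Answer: -9384224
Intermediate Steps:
-z = -1*9384224 = -9384224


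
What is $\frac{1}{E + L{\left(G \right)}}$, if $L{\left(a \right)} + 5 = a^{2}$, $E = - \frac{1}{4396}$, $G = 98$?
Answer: $\frac{4396}{42197203} \approx 0.00010418$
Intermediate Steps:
$E = - \frac{1}{4396}$ ($E = \left(-1\right) \frac{1}{4396} = - \frac{1}{4396} \approx -0.00022748$)
$L{\left(a \right)} = -5 + a^{2}$
$\frac{1}{E + L{\left(G \right)}} = \frac{1}{- \frac{1}{4396} - \left(5 - 98^{2}\right)} = \frac{1}{- \frac{1}{4396} + \left(-5 + 9604\right)} = \frac{1}{- \frac{1}{4396} + 9599} = \frac{1}{\frac{42197203}{4396}} = \frac{4396}{42197203}$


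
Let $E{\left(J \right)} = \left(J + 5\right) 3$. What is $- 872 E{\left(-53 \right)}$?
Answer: $125568$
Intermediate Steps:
$E{\left(J \right)} = 15 + 3 J$ ($E{\left(J \right)} = \left(5 + J\right) 3 = 15 + 3 J$)
$- 872 E{\left(-53 \right)} = - 872 \left(15 + 3 \left(-53\right)\right) = - 872 \left(15 - 159\right) = \left(-872\right) \left(-144\right) = 125568$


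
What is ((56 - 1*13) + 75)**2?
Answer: 13924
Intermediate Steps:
((56 - 1*13) + 75)**2 = ((56 - 13) + 75)**2 = (43 + 75)**2 = 118**2 = 13924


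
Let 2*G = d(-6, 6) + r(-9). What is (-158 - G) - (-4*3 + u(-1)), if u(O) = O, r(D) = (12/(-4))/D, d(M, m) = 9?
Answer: -449/3 ≈ -149.67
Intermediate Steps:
r(D) = -3/D (r(D) = (12*(-1/4))/D = -3/D)
G = 14/3 (G = (9 - 3/(-9))/2 = (9 - 3*(-1/9))/2 = (9 + 1/3)/2 = (1/2)*(28/3) = 14/3 ≈ 4.6667)
(-158 - G) - (-4*3 + u(-1)) = (-158 - 1*14/3) - (-4*3 - 1) = (-158 - 14/3) - (-12 - 1) = -488/3 - 1*(-13) = -488/3 + 13 = -449/3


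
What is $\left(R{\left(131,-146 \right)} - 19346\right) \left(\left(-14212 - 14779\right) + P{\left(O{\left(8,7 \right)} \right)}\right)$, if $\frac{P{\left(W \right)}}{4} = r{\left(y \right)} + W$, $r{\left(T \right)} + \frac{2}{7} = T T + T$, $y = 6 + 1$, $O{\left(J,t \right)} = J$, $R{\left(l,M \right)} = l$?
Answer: $552164985$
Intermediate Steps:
$y = 7$
$r{\left(T \right)} = - \frac{2}{7} + T + T^{2}$ ($r{\left(T \right)} = - \frac{2}{7} + \left(T T + T\right) = - \frac{2}{7} + \left(T^{2} + T\right) = - \frac{2}{7} + \left(T + T^{2}\right) = - \frac{2}{7} + T + T^{2}$)
$P{\left(W \right)} = \frac{1560}{7} + 4 W$ ($P{\left(W \right)} = 4 \left(\left(- \frac{2}{7} + 7 + 7^{2}\right) + W\right) = 4 \left(\left(- \frac{2}{7} + 7 + 49\right) + W\right) = 4 \left(\frac{390}{7} + W\right) = \frac{1560}{7} + 4 W$)
$\left(R{\left(131,-146 \right)} - 19346\right) \left(\left(-14212 - 14779\right) + P{\left(O{\left(8,7 \right)} \right)}\right) = \left(131 - 19346\right) \left(\left(-14212 - 14779\right) + \left(\frac{1560}{7} + 4 \cdot 8\right)\right) = - 19215 \left(-28991 + \left(\frac{1560}{7} + 32\right)\right) = - 19215 \left(-28991 + \frac{1784}{7}\right) = \left(-19215\right) \left(- \frac{201153}{7}\right) = 552164985$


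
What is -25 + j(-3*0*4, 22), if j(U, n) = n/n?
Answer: -24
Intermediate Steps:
j(U, n) = 1
-25 + j(-3*0*4, 22) = -25 + 1 = -24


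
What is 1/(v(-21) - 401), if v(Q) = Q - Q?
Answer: -1/401 ≈ -0.0024938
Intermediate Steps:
v(Q) = 0
1/(v(-21) - 401) = 1/(0 - 401) = 1/(-401) = -1/401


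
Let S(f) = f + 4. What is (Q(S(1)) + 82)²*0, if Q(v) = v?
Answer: 0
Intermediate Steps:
S(f) = 4 + f
(Q(S(1)) + 82)²*0 = ((4 + 1) + 82)²*0 = (5 + 82)²*0 = 87²*0 = 7569*0 = 0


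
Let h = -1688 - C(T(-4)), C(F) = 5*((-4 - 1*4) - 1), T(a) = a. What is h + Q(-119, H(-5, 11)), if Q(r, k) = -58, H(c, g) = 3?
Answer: -1701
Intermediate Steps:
C(F) = -45 (C(F) = 5*((-4 - 4) - 1) = 5*(-8 - 1) = 5*(-9) = -45)
h = -1643 (h = -1688 - 1*(-45) = -1688 + 45 = -1643)
h + Q(-119, H(-5, 11)) = -1643 - 58 = -1701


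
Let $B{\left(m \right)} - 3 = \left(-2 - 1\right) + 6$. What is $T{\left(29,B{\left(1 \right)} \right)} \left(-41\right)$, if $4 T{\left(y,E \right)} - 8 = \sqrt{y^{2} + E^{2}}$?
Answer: $-82 - \frac{41 \sqrt{877}}{4} \approx -385.55$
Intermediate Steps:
$B{\left(m \right)} = 6$ ($B{\left(m \right)} = 3 + \left(\left(-2 - 1\right) + 6\right) = 3 + \left(-3 + 6\right) = 3 + 3 = 6$)
$T{\left(y,E \right)} = 2 + \frac{\sqrt{E^{2} + y^{2}}}{4}$ ($T{\left(y,E \right)} = 2 + \frac{\sqrt{y^{2} + E^{2}}}{4} = 2 + \frac{\sqrt{E^{2} + y^{2}}}{4}$)
$T{\left(29,B{\left(1 \right)} \right)} \left(-41\right) = \left(2 + \frac{\sqrt{6^{2} + 29^{2}}}{4}\right) \left(-41\right) = \left(2 + \frac{\sqrt{36 + 841}}{4}\right) \left(-41\right) = \left(2 + \frac{\sqrt{877}}{4}\right) \left(-41\right) = -82 - \frac{41 \sqrt{877}}{4}$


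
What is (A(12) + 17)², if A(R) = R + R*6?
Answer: 10201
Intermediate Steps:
A(R) = 7*R (A(R) = R + 6*R = 7*R)
(A(12) + 17)² = (7*12 + 17)² = (84 + 17)² = 101² = 10201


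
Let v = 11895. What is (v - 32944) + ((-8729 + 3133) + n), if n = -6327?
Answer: -32972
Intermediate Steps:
(v - 32944) + ((-8729 + 3133) + n) = (11895 - 32944) + ((-8729 + 3133) - 6327) = -21049 + (-5596 - 6327) = -21049 - 11923 = -32972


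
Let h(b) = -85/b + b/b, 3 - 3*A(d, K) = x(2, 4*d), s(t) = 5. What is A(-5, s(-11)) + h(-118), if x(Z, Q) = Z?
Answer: 727/354 ≈ 2.0537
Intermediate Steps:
A(d, K) = ⅓ (A(d, K) = 1 - ⅓*2 = 1 - ⅔ = ⅓)
h(b) = 1 - 85/b (h(b) = -85/b + 1 = 1 - 85/b)
A(-5, s(-11)) + h(-118) = ⅓ + (-85 - 118)/(-118) = ⅓ - 1/118*(-203) = ⅓ + 203/118 = 727/354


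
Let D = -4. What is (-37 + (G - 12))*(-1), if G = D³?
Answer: 113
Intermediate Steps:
G = -64 (G = (-4)³ = -64)
(-37 + (G - 12))*(-1) = (-37 + (-64 - 12))*(-1) = (-37 - 76)*(-1) = -113*(-1) = 113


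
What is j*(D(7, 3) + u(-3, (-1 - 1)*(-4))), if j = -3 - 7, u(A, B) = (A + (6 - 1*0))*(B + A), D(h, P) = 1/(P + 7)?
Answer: -151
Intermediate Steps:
D(h, P) = 1/(7 + P)
u(A, B) = (6 + A)*(A + B) (u(A, B) = (A + (6 + 0))*(A + B) = (A + 6)*(A + B) = (6 + A)*(A + B))
j = -10
j*(D(7, 3) + u(-3, (-1 - 1)*(-4))) = -10*(1/(7 + 3) + ((-3)² + 6*(-3) + 6*((-1 - 1)*(-4)) - 3*(-1 - 1)*(-4))) = -10*(1/10 + (9 - 18 + 6*(-2*(-4)) - (-6)*(-4))) = -10*(⅒ + (9 - 18 + 6*8 - 3*8)) = -10*(⅒ + (9 - 18 + 48 - 24)) = -10*(⅒ + 15) = -10*151/10 = -151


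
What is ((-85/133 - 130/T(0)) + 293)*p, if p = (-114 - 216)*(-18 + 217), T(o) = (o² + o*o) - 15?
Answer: -2629207900/133 ≈ -1.9768e+7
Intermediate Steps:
T(o) = -15 + 2*o² (T(o) = (o² + o²) - 15 = 2*o² - 15 = -15 + 2*o²)
p = -65670 (p = -330*199 = -65670)
((-85/133 - 130/T(0)) + 293)*p = ((-85/133 - 130/(-15 + 2*0²)) + 293)*(-65670) = ((-85*1/133 - 130/(-15 + 2*0)) + 293)*(-65670) = ((-85/133 - 130/(-15 + 0)) + 293)*(-65670) = ((-85/133 - 130/(-15)) + 293)*(-65670) = ((-85/133 - 130*(-1/15)) + 293)*(-65670) = ((-85/133 + 26/3) + 293)*(-65670) = (3203/399 + 293)*(-65670) = (120110/399)*(-65670) = -2629207900/133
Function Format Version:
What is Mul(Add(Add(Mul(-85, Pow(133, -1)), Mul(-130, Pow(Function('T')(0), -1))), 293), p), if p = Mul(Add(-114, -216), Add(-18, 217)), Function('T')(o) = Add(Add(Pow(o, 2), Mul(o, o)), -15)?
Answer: Rational(-2629207900, 133) ≈ -1.9768e+7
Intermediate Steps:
Function('T')(o) = Add(-15, Mul(2, Pow(o, 2))) (Function('T')(o) = Add(Add(Pow(o, 2), Pow(o, 2)), -15) = Add(Mul(2, Pow(o, 2)), -15) = Add(-15, Mul(2, Pow(o, 2))))
p = -65670 (p = Mul(-330, 199) = -65670)
Mul(Add(Add(Mul(-85, Pow(133, -1)), Mul(-130, Pow(Function('T')(0), -1))), 293), p) = Mul(Add(Add(Mul(-85, Pow(133, -1)), Mul(-130, Pow(Add(-15, Mul(2, Pow(0, 2))), -1))), 293), -65670) = Mul(Add(Add(Mul(-85, Rational(1, 133)), Mul(-130, Pow(Add(-15, Mul(2, 0)), -1))), 293), -65670) = Mul(Add(Add(Rational(-85, 133), Mul(-130, Pow(Add(-15, 0), -1))), 293), -65670) = Mul(Add(Add(Rational(-85, 133), Mul(-130, Pow(-15, -1))), 293), -65670) = Mul(Add(Add(Rational(-85, 133), Mul(-130, Rational(-1, 15))), 293), -65670) = Mul(Add(Add(Rational(-85, 133), Rational(26, 3)), 293), -65670) = Mul(Add(Rational(3203, 399), 293), -65670) = Mul(Rational(120110, 399), -65670) = Rational(-2629207900, 133)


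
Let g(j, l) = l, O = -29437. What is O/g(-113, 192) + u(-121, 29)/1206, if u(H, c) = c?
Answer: -5915909/38592 ≈ -153.29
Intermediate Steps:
O/g(-113, 192) + u(-121, 29)/1206 = -29437/192 + 29/1206 = -5915909/38592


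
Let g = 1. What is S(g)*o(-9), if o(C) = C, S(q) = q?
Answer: -9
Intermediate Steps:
S(g)*o(-9) = 1*(-9) = -9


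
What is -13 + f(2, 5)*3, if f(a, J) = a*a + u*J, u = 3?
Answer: 44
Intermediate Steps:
f(a, J) = a² + 3*J (f(a, J) = a*a + 3*J = a² + 3*J)
-13 + f(2, 5)*3 = -13 + (2² + 3*5)*3 = -13 + (4 + 15)*3 = -13 + 19*3 = -13 + 57 = 44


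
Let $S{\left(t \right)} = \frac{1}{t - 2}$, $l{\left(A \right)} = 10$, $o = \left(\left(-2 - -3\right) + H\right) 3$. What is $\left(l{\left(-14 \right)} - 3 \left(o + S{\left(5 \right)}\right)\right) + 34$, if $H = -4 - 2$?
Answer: $88$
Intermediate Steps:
$H = -6$ ($H = -4 - 2 = -6$)
$o = -15$ ($o = \left(\left(-2 - -3\right) - 6\right) 3 = \left(\left(-2 + 3\right) - 6\right) 3 = \left(1 - 6\right) 3 = \left(-5\right) 3 = -15$)
$S{\left(t \right)} = \frac{1}{-2 + t}$
$\left(l{\left(-14 \right)} - 3 \left(o + S{\left(5 \right)}\right)\right) + 34 = \left(10 - 3 \left(-15 + \frac{1}{-2 + 5}\right)\right) + 34 = \left(10 - 3 \left(-15 + \frac{1}{3}\right)\right) + 34 = \left(10 - -44\right) + 34 = \left(10 + 44\right) + 34 = 54 + 34 = 88$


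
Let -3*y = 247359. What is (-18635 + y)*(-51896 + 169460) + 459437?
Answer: -11883850195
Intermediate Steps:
y = -82453 (y = -1/3*247359 = -82453)
(-18635 + y)*(-51896 + 169460) + 459437 = (-18635 - 82453)*(-51896 + 169460) + 459437 = -101088*117564 + 459437 = -11884309632 + 459437 = -11883850195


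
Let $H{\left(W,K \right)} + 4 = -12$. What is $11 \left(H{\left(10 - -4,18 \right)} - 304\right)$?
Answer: $-3520$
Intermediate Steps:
$H{\left(W,K \right)} = -16$ ($H{\left(W,K \right)} = -4 - 12 = -16$)
$11 \left(H{\left(10 - -4,18 \right)} - 304\right) = 11 \left(-16 - 304\right) = 11 \left(-320\right) = -3520$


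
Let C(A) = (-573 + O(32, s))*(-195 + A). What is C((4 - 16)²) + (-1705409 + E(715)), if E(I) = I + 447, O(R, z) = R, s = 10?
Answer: -1676656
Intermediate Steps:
E(I) = 447 + I
C(A) = 105495 - 541*A (C(A) = (-573 + 32)*(-195 + A) = -541*(-195 + A) = 105495 - 541*A)
C((4 - 16)²) + (-1705409 + E(715)) = (105495 - 541*(4 - 16)²) + (-1705409 + (447 + 715)) = (105495 - 541*(-12)²) + (-1705409 + 1162) = (105495 - 541*144) - 1704247 = (105495 - 77904) - 1704247 = 27591 - 1704247 = -1676656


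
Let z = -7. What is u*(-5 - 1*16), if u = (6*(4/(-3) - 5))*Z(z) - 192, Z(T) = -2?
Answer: 2436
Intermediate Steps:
u = -116 (u = (6*(4/(-3) - 5))*(-2) - 192 = (6*(4*(-⅓) - 5))*(-2) - 192 = (6*(-4/3 - 5))*(-2) - 192 = (6*(-19/3))*(-2) - 192 = -38*(-2) - 192 = 76 - 192 = -116)
u*(-5 - 1*16) = -116*(-5 - 1*16) = -116*(-5 - 16) = -116*(-21) = 2436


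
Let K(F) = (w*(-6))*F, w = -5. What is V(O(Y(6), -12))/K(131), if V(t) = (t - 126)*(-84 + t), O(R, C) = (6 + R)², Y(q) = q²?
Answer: 91728/131 ≈ 700.21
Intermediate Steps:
K(F) = 30*F (K(F) = (-5*(-6))*F = 30*F)
V(t) = (-126 + t)*(-84 + t)
V(O(Y(6), -12))/K(131) = (10584 + ((6 + 6²)²)² - 210*(6 + 6²)²)/((30*131)) = (10584 + ((6 + 36)²)² - 210*(6 + 36)²)/3930 = (10584 + (42²)² - 210*42²)*(1/3930) = (10584 + 1764² - 210*1764)*(1/3930) = (10584 + 3111696 - 370440)*(1/3930) = 2751840*(1/3930) = 91728/131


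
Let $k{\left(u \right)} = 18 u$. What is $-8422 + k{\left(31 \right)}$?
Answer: $-7864$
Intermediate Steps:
$-8422 + k{\left(31 \right)} = -8422 + 18 \cdot 31 = -8422 + 558 = -7864$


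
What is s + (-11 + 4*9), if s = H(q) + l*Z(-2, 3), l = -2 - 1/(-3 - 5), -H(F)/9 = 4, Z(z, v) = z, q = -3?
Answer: -29/4 ≈ -7.2500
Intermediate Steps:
H(F) = -36 (H(F) = -9*4 = -36)
l = -15/8 (l = -2 - 1/(-8) = -2 - 1*(-⅛) = -2 + ⅛ = -15/8 ≈ -1.8750)
s = -129/4 (s = -36 - 15/8*(-2) = -36 + 15/4 = -129/4 ≈ -32.250)
s + (-11 + 4*9) = -129/4 + (-11 + 4*9) = -129/4 + (-11 + 36) = -129/4 + 25 = -29/4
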